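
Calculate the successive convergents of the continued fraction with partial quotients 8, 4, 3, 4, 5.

Using the convergent recurrence p_i = a_i*p_{i-1} + p_{i-2}, q_i = a_i*q_{i-1} + q_{i-2} with p_{-2}=0, p_{-1}=1, q_{-2}=1, q_{-1}=0:
  i=0: a_0=8, p_0 = 8*1 + 0 = 8, q_0 = 8*0 + 1 = 1.
  i=1: a_1=4, p_1 = 4*8 + 1 = 33, q_1 = 4*1 + 0 = 4.
  i=2: a_2=3, p_2 = 3*33 + 8 = 107, q_2 = 3*4 + 1 = 13.
  i=3: a_3=4, p_3 = 4*107 + 33 = 461, q_3 = 4*13 + 4 = 56.
  i=4: a_4=5, p_4 = 5*461 + 107 = 2412, q_4 = 5*56 + 13 = 293.

8/1, 33/4, 107/13, 461/56, 2412/293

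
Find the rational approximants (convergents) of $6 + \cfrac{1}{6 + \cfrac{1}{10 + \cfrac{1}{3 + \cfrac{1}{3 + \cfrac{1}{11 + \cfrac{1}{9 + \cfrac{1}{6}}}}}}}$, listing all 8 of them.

Using the convergent recurrence p_i = a_i*p_{i-1} + p_{i-2}, q_i = a_i*q_{i-1} + q_{i-2} with p_{-2}=0, p_{-1}=1, q_{-2}=1, q_{-1}=0:
  i=0: a_0=6, p_0 = 6*1 + 0 = 6, q_0 = 6*0 + 1 = 1.
  i=1: a_1=6, p_1 = 6*6 + 1 = 37, q_1 = 6*1 + 0 = 6.
  i=2: a_2=10, p_2 = 10*37 + 6 = 376, q_2 = 10*6 + 1 = 61.
  i=3: a_3=3, p_3 = 3*376 + 37 = 1165, q_3 = 3*61 + 6 = 189.
  i=4: a_4=3, p_4 = 3*1165 + 376 = 3871, q_4 = 3*189 + 61 = 628.
  i=5: a_5=11, p_5 = 11*3871 + 1165 = 43746, q_5 = 11*628 + 189 = 7097.
  i=6: a_6=9, p_6 = 9*43746 + 3871 = 397585, q_6 = 9*7097 + 628 = 64501.
  i=7: a_7=6, p_7 = 6*397585 + 43746 = 2429256, q_7 = 6*64501 + 7097 = 394103.

6/1, 37/6, 376/61, 1165/189, 3871/628, 43746/7097, 397585/64501, 2429256/394103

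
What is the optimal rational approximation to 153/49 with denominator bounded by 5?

Expand x = 153/49 as a continued fraction with the Euclidean algorithm:
  153 = 3*49 + 6, so a_0 = 3.
  49 = 8*6 + 1, so a_1 = 8.
  6 = 6*1 + 0, so a_2 = 6.
so x = [3; 8, 6].
Convergents (p_i = a_i*p_{i-1} + p_{i-2}, q_i = a_i*q_{i-1} + q_{i-2} with p_{-2}=0, p_{-1}=1, q_{-2}=1, q_{-1}=0), until the denominator exceeds 5:
  i=0: a_0=3, p_0 = 3*1 + 0 = 3, q_0 = 3*0 + 1 = 1.
  i=1: a_1=8, p_1 = 8*3 + 1 = 25, q_1 = 8*1 + 0 = 8.
q_1 = 8 > 5, so the last convergent with denominator <= 5 is p_0/q_0 = 3/1.
The closest fraction with denominator <= 5 is either p_0/q_0 or the intermediate fraction (k*p_0 + p_{-1})/(k*q_0 + q_{-1}) with the largest k >= 1 whose denominator stays <= 5; these approach x as k grows, and every other convergent or intermediate fraction in range is farther away.
Largest k: floor((5 - q_{-1})/q_0) = floor((5 - 0)/1) = 5 (using the seeds p_{-1} = 1, q_{-1} = 0).
That gives (5*3 + 1)/(5*1 + 0) = 16/5.
Compare the errors: |x - 3/1| = |153*1 - 3*49|/(49*1) = 6/49, and |x - 16/5| = |153*5 - 16*49|/(49*5) = 19/245.
Cross-multiplying, 19*49 = 931 < 1470 = 6*245, so 19/245 is smaller: the intermediate fraction 16/5 is closer to x than 3/1.

16/5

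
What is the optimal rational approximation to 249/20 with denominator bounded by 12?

Expand x = 249/20 as a continued fraction with the Euclidean algorithm:
  249 = 12*20 + 9, so a_0 = 12.
  20 = 2*9 + 2, so a_1 = 2.
  9 = 4*2 + 1, so a_2 = 4.
  2 = 2*1 + 0, so a_3 = 2.
so x = [12; 2, 4, 2].
Convergents (p_i = a_i*p_{i-1} + p_{i-2}, q_i = a_i*q_{i-1} + q_{i-2} with p_{-2}=0, p_{-1}=1, q_{-2}=1, q_{-1}=0), until the denominator exceeds 12:
  i=0: a_0=12, p_0 = 12*1 + 0 = 12, q_0 = 12*0 + 1 = 1.
  i=1: a_1=2, p_1 = 2*12 + 1 = 25, q_1 = 2*1 + 0 = 2.
  i=2: a_2=4, p_2 = 4*25 + 12 = 112, q_2 = 4*2 + 1 = 9.
  i=3: a_3=2, p_3 = 2*112 + 25 = 249, q_3 = 2*9 + 2 = 20.
q_3 = 20 > 12, so the last convergent with denominator <= 12 is p_2/q_2 = 112/9.
The closest fraction with denominator <= 12 is either p_2/q_2 or the intermediate fraction (k*p_2 + p_1)/(k*q_2 + q_1) with the largest k >= 1 whose denominator stays <= 12; these approach x as k grows, and every other convergent or intermediate fraction in range is farther away.
Largest k: floor((12 - q_1)/q_2) = floor((12 - 2)/9) = 1.
That gives (1*112 + 25)/(1*9 + 2) = 137/11.
Compare the errors: |x - 112/9| = |249*9 - 112*20|/(20*9) = 1/180, and |x - 137/11| = |249*11 - 137*20|/(20*11) = 1/220.
Cross-multiplying, 1*180 = 180 < 220 = 1*220, so 1/220 is smaller: the intermediate fraction 137/11 is closer to x than 112/9.

137/11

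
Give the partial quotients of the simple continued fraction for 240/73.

Run the Euclidean algorithm on 240 and 73; the successive quotients are the partial quotients a_0, a_1, ... (each step inverts the fractional part left over by the previous one):
  240 = 3*73 + 21, so a_0 = 3.
  73 = 3*21 + 10, so a_1 = 3.
  21 = 2*10 + 1, so a_2 = 2.
  10 = 10*1 + 0, so a_3 = 10.
The remainder reaches 0 after 4 divisions, so the expansion has 4 partial quotients, read off in order.

[3; 3, 2, 10]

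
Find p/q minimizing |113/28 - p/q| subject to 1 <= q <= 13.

Expand x = 113/28 as a continued fraction with the Euclidean algorithm:
  113 = 4*28 + 1, so a_0 = 4.
  28 = 28*1 + 0, so a_1 = 28.
so x = [4; 28].
Convergents (p_i = a_i*p_{i-1} + p_{i-2}, q_i = a_i*q_{i-1} + q_{i-2} with p_{-2}=0, p_{-1}=1, q_{-2}=1, q_{-1}=0), until the denominator exceeds 13:
  i=0: a_0=4, p_0 = 4*1 + 0 = 4, q_0 = 4*0 + 1 = 1.
  i=1: a_1=28, p_1 = 28*4 + 1 = 113, q_1 = 28*1 + 0 = 28.
q_1 = 28 > 13, so the last convergent with denominator <= 13 is p_0/q_0 = 4/1.
The closest fraction with denominator <= 13 is either p_0/q_0 or the intermediate fraction (k*p_0 + p_{-1})/(k*q_0 + q_{-1}) with the largest k >= 1 whose denominator stays <= 13; these approach x as k grows, and every other convergent or intermediate fraction in range is farther away.
Largest k: floor((13 - q_{-1})/q_0) = floor((13 - 0)/1) = 13 (using the seeds p_{-1} = 1, q_{-1} = 0).
That gives (13*4 + 1)/(13*1 + 0) = 53/13.
Compare the errors: |x - 4/1| = |113*1 - 4*28|/(28*1) = 1/28, and |x - 53/13| = |113*13 - 53*28|/(28*13) = 15/364.
Cross-multiplying, 1*364 = 364 < 420 = 15*28, so 1/28 is smaller: the convergent 4/1 is closer to x than 53/13.

4/1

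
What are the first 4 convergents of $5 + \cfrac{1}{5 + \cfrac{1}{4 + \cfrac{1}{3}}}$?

Using the convergent recurrence p_i = a_i*p_{i-1} + p_{i-2}, q_i = a_i*q_{i-1} + q_{i-2} with p_{-2}=0, p_{-1}=1, q_{-2}=1, q_{-1}=0:
  i=0: a_0=5, p_0 = 5*1 + 0 = 5, q_0 = 5*0 + 1 = 1.
  i=1: a_1=5, p_1 = 5*5 + 1 = 26, q_1 = 5*1 + 0 = 5.
  i=2: a_2=4, p_2 = 4*26 + 5 = 109, q_2 = 4*5 + 1 = 21.
  i=3: a_3=3, p_3 = 3*109 + 26 = 353, q_3 = 3*21 + 5 = 68.

5/1, 26/5, 109/21, 353/68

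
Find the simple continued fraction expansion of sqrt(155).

[12; (2, 4, 2, 24)]

Write x_i = (sqrt(155) + m_i)/d_i with (m_0, d_0) = (0, 1). a_0 = floor(sqrt(155)) = 12, since 12^2 = 144 <= 155 < 169 = 13^2.
Iterate m_{i+1} = d_i*a_i - m_i, d_{i+1} = (155 - m_{i+1}^2)/d_i, a_{i+1} = floor((a_0 + m_{i+1})/d_{i+1}):
  m_1 = 1*12 - 0 = 12, d_1 = (155 - 12^2)/1 = 11/1 = 11, a_1 = floor((12 + 12)/11) = 2.
  m_2 = 11*2 - 12 = 10, d_2 = (155 - 10^2)/11 = 55/11 = 5, a_2 = floor((12 + 10)/5) = 4.
  m_3 = 5*4 - 10 = 10, d_3 = (155 - 10^2)/5 = 55/5 = 11, a_3 = floor((12 + 10)/11) = 2.
  m_4 = 11*2 - 10 = 12, d_4 = (155 - 12^2)/11 = 11/11 = 1, a_4 = floor((12 + 12)/1) = 24.
  m_5 = 1*24 - 12 = 12, d_5 = (155 - 12^2)/1 = 11/1 = 11: (m_5, d_5) = (m_1, d_1) = (12, 11), so from here the quotients repeat a_1, ..., a_4; the period length is 4.
Hence the expansion of sqrt(155) is a_0 = 12 followed by the repeating block 2, 4, 2, 24 (period 4).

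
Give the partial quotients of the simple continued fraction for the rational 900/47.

Run the Euclidean algorithm on 900 and 47; the successive quotients are the partial quotients a_0, a_1, ... (each step inverts the fractional part left over by the previous one):
  900 = 19*47 + 7, so a_0 = 19.
  47 = 6*7 + 5, so a_1 = 6.
  7 = 1*5 + 2, so a_2 = 1.
  5 = 2*2 + 1, so a_3 = 2.
  2 = 2*1 + 0, so a_4 = 2.
The remainder reaches 0 after 5 divisions, so the expansion has 5 partial quotients, read off in order.

[19; 6, 1, 2, 2]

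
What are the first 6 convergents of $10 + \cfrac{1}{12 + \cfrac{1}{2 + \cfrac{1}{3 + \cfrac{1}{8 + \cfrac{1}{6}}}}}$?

Using the convergent recurrence p_i = a_i*p_{i-1} + p_{i-2}, q_i = a_i*q_{i-1} + q_{i-2} with p_{-2}=0, p_{-1}=1, q_{-2}=1, q_{-1}=0:
  i=0: a_0=10, p_0 = 10*1 + 0 = 10, q_0 = 10*0 + 1 = 1.
  i=1: a_1=12, p_1 = 12*10 + 1 = 121, q_1 = 12*1 + 0 = 12.
  i=2: a_2=2, p_2 = 2*121 + 10 = 252, q_2 = 2*12 + 1 = 25.
  i=3: a_3=3, p_3 = 3*252 + 121 = 877, q_3 = 3*25 + 12 = 87.
  i=4: a_4=8, p_4 = 8*877 + 252 = 7268, q_4 = 8*87 + 25 = 721.
  i=5: a_5=6, p_5 = 6*7268 + 877 = 44485, q_5 = 6*721 + 87 = 4413.

10/1, 121/12, 252/25, 877/87, 7268/721, 44485/4413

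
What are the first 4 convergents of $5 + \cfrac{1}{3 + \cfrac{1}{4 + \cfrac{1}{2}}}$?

5/1, 16/3, 69/13, 154/29

Using the convergent recurrence p_i = a_i*p_{i-1} + p_{i-2}, q_i = a_i*q_{i-1} + q_{i-2} with p_{-2}=0, p_{-1}=1, q_{-2}=1, q_{-1}=0:
  i=0: a_0=5, p_0 = 5*1 + 0 = 5, q_0 = 5*0 + 1 = 1.
  i=1: a_1=3, p_1 = 3*5 + 1 = 16, q_1 = 3*1 + 0 = 3.
  i=2: a_2=4, p_2 = 4*16 + 5 = 69, q_2 = 4*3 + 1 = 13.
  i=3: a_3=2, p_3 = 2*69 + 16 = 154, q_3 = 2*13 + 3 = 29.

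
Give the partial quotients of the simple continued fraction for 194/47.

Run the Euclidean algorithm on 194 and 47; the successive quotients are the partial quotients a_0, a_1, ... (each step inverts the fractional part left over by the previous one):
  194 = 4*47 + 6, so a_0 = 4.
  47 = 7*6 + 5, so a_1 = 7.
  6 = 1*5 + 1, so a_2 = 1.
  5 = 5*1 + 0, so a_3 = 5.
The remainder reaches 0 after 4 divisions, so the expansion has 4 partial quotients, read off in order.

[4; 7, 1, 5]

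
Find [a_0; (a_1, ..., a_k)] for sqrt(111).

Write x_i = (sqrt(111) + m_i)/d_i with (m_0, d_0) = (0, 1). a_0 = floor(sqrt(111)) = 10, since 10^2 = 100 <= 111 < 121 = 11^2.
Iterate m_{i+1} = d_i*a_i - m_i, d_{i+1} = (111 - m_{i+1}^2)/d_i, a_{i+1} = floor((a_0 + m_{i+1})/d_{i+1}):
  m_1 = 1*10 - 0 = 10, d_1 = (111 - 10^2)/1 = 11/1 = 11, a_1 = floor((10 + 10)/11) = 1.
  m_2 = 11*1 - 10 = 1, d_2 = (111 - 1^2)/11 = 110/11 = 10, a_2 = floor((10 + 1)/10) = 1.
  m_3 = 10*1 - 1 = 9, d_3 = (111 - 9^2)/10 = 30/10 = 3, a_3 = floor((10 + 9)/3) = 6.
  m_4 = 3*6 - 9 = 9, d_4 = (111 - 9^2)/3 = 30/3 = 10, a_4 = floor((10 + 9)/10) = 1.
  m_5 = 10*1 - 9 = 1, d_5 = (111 - 1^2)/10 = 110/10 = 11, a_5 = floor((10 + 1)/11) = 1.
  m_6 = 11*1 - 1 = 10, d_6 = (111 - 10^2)/11 = 11/11 = 1, a_6 = floor((10 + 10)/1) = 20.
  m_7 = 1*20 - 10 = 10, d_7 = (111 - 10^2)/1 = 11/1 = 11: (m_7, d_7) = (m_1, d_1) = (10, 11), so from here the quotients repeat a_1, ..., a_6; the period length is 6.
Hence the expansion of sqrt(111) is a_0 = 10 followed by the repeating block 1, 1, 6, 1, 1, 20 (period 6).

[10; (1, 1, 6, 1, 1, 20)]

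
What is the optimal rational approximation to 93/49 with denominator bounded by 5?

9/5

Expand x = 93/49 as a continued fraction with the Euclidean algorithm:
  93 = 1*49 + 44, so a_0 = 1.
  49 = 1*44 + 5, so a_1 = 1.
  44 = 8*5 + 4, so a_2 = 8.
  5 = 1*4 + 1, so a_3 = 1.
  4 = 4*1 + 0, so a_4 = 4.
so x = [1; 1, 8, 1, 4].
Convergents (p_i = a_i*p_{i-1} + p_{i-2}, q_i = a_i*q_{i-1} + q_{i-2} with p_{-2}=0, p_{-1}=1, q_{-2}=1, q_{-1}=0), until the denominator exceeds 5:
  i=0: a_0=1, p_0 = 1*1 + 0 = 1, q_0 = 1*0 + 1 = 1.
  i=1: a_1=1, p_1 = 1*1 + 1 = 2, q_1 = 1*1 + 0 = 1.
  i=2: a_2=8, p_2 = 8*2 + 1 = 17, q_2 = 8*1 + 1 = 9.
q_2 = 9 > 5, so the last convergent with denominator <= 5 is p_1/q_1 = 2/1.
The closest fraction with denominator <= 5 is either p_1/q_1 or the intermediate fraction (k*p_1 + p_0)/(k*q_1 + q_0) with the largest k >= 1 whose denominator stays <= 5; these approach x as k grows, and every other convergent or intermediate fraction in range is farther away.
Largest k: floor((5 - q_0)/q_1) = floor((5 - 1)/1) = 4.
That gives (4*2 + 1)/(4*1 + 1) = 9/5.
Compare the errors: |x - 2/1| = |93*1 - 2*49|/(49*1) = 5/49, and |x - 9/5| = |93*5 - 9*49|/(49*5) = 24/245.
Cross-multiplying, 24*49 = 1176 < 1225 = 5*245, so 24/245 is smaller: the intermediate fraction 9/5 is closer to x than 2/1.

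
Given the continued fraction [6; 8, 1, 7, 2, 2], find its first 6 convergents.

6/1, 49/8, 55/9, 434/71, 923/151, 2280/373

Using the convergent recurrence p_i = a_i*p_{i-1} + p_{i-2}, q_i = a_i*q_{i-1} + q_{i-2} with p_{-2}=0, p_{-1}=1, q_{-2}=1, q_{-1}=0:
  i=0: a_0=6, p_0 = 6*1 + 0 = 6, q_0 = 6*0 + 1 = 1.
  i=1: a_1=8, p_1 = 8*6 + 1 = 49, q_1 = 8*1 + 0 = 8.
  i=2: a_2=1, p_2 = 1*49 + 6 = 55, q_2 = 1*8 + 1 = 9.
  i=3: a_3=7, p_3 = 7*55 + 49 = 434, q_3 = 7*9 + 8 = 71.
  i=4: a_4=2, p_4 = 2*434 + 55 = 923, q_4 = 2*71 + 9 = 151.
  i=5: a_5=2, p_5 = 2*923 + 434 = 2280, q_5 = 2*151 + 71 = 373.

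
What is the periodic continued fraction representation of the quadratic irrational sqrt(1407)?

[37; (1, 1, 24, 1, 1, 74)]

Write x_i = (sqrt(1407) + m_i)/d_i with (m_0, d_0) = (0, 1). a_0 = floor(sqrt(1407)) = 37, since 37^2 = 1369 <= 1407 < 1444 = 38^2.
Iterate m_{i+1} = d_i*a_i - m_i, d_{i+1} = (1407 - m_{i+1}^2)/d_i, a_{i+1} = floor((a_0 + m_{i+1})/d_{i+1}):
  m_1 = 1*37 - 0 = 37, d_1 = (1407 - 37^2)/1 = 38/1 = 38, a_1 = floor((37 + 37)/38) = 1.
  m_2 = 38*1 - 37 = 1, d_2 = (1407 - 1^2)/38 = 1406/38 = 37, a_2 = floor((37 + 1)/37) = 1.
  m_3 = 37*1 - 1 = 36, d_3 = (1407 - 36^2)/37 = 111/37 = 3, a_3 = floor((37 + 36)/3) = 24.
  m_4 = 3*24 - 36 = 36, d_4 = (1407 - 36^2)/3 = 111/3 = 37, a_4 = floor((37 + 36)/37) = 1.
  m_5 = 37*1 - 36 = 1, d_5 = (1407 - 1^2)/37 = 1406/37 = 38, a_5 = floor((37 + 1)/38) = 1.
  m_6 = 38*1 - 1 = 37, d_6 = (1407 - 37^2)/38 = 38/38 = 1, a_6 = floor((37 + 37)/1) = 74.
  m_7 = 1*74 - 37 = 37, d_7 = (1407 - 37^2)/1 = 38/1 = 38: (m_7, d_7) = (m_1, d_1) = (37, 38), so from here the quotients repeat a_1, ..., a_6; the period length is 6.
Hence the expansion of sqrt(1407) is a_0 = 37 followed by the repeating block 1, 1, 24, 1, 1, 74 (period 6).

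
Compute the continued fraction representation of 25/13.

[1; 1, 12]

Run the Euclidean algorithm on 25 and 13; the successive quotients are the partial quotients a_0, a_1, ... (each step inverts the fractional part left over by the previous one):
  25 = 1*13 + 12, so a_0 = 1.
  13 = 1*12 + 1, so a_1 = 1.
  12 = 12*1 + 0, so a_2 = 12.
The remainder reaches 0 after 3 divisions, so the expansion has 3 partial quotients, read off in order.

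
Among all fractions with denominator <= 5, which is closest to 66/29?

Expand x = 66/29 as a continued fraction with the Euclidean algorithm:
  66 = 2*29 + 8, so a_0 = 2.
  29 = 3*8 + 5, so a_1 = 3.
  8 = 1*5 + 3, so a_2 = 1.
  5 = 1*3 + 2, so a_3 = 1.
  3 = 1*2 + 1, so a_4 = 1.
  2 = 2*1 + 0, so a_5 = 2.
so x = [2; 3, 1, 1, 1, 2].
Convergents (p_i = a_i*p_{i-1} + p_{i-2}, q_i = a_i*q_{i-1} + q_{i-2} with p_{-2}=0, p_{-1}=1, q_{-2}=1, q_{-1}=0), until the denominator exceeds 5:
  i=0: a_0=2, p_0 = 2*1 + 0 = 2, q_0 = 2*0 + 1 = 1.
  i=1: a_1=3, p_1 = 3*2 + 1 = 7, q_1 = 3*1 + 0 = 3.
  i=2: a_2=1, p_2 = 1*7 + 2 = 9, q_2 = 1*3 + 1 = 4.
  i=3: a_3=1, p_3 = 1*9 + 7 = 16, q_3 = 1*4 + 3 = 7.
q_3 = 7 > 5, so the last convergent with denominator <= 5 is p_2/q_2 = 9/4.
The closest fraction with denominator <= 5 is either p_2/q_2 or the intermediate fraction (k*p_2 + p_1)/(k*q_2 + q_1) with the largest k >= 1 whose denominator stays <= 5; these approach x as k grows, and every other convergent or intermediate fraction in range is farther away.
Largest k: floor((5 - q_1)/q_2) = floor((5 - 3)/4) = 0.
Since k = 0, no intermediate fraction beyond p_2/q_2 has denominator <= 5, so the convergent 9/4 is the closest (its error is |66*4 - 9*29|/(29*4) = 3/116).

9/4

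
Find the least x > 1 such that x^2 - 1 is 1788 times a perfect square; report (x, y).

(x, y) = (43807, 1036)

First expand sqrt(1788) as a continued fraction. With x_i = (sqrt(1788) + m_i)/d_i and (m_0, d_0) = (0, 1): a_0 = floor(sqrt(1788)) = 42, since 42^2 = 1764 <= 1788 < 1849 = 43^2.
Iterate m_{i+1} = d_i*a_i - m_i, d_{i+1} = (1788 - m_{i+1}^2)/d_i, a_{i+1} = floor((a_0 + m_{i+1})/d_{i+1}):
  m_1 = 1*42 - 0 = 42, d_1 = (1788 - 42^2)/1 = 24/1 = 24, a_1 = floor((42 + 42)/24) = 3.
  m_2 = 24*3 - 42 = 30, d_2 = (1788 - 30^2)/24 = 888/24 = 37, a_2 = floor((42 + 30)/37) = 1.
  m_3 = 37*1 - 30 = 7, d_3 = (1788 - 7^2)/37 = 1739/37 = 47, a_3 = floor((42 + 7)/47) = 1.
  m_4 = 47*1 - 7 = 40, d_4 = (1788 - 40^2)/47 = 188/47 = 4, a_4 = floor((42 + 40)/4) = 20.
  m_5 = 4*20 - 40 = 40, d_5 = (1788 - 40^2)/4 = 188/4 = 47, a_5 = floor((42 + 40)/47) = 1.
  m_6 = 47*1 - 40 = 7, d_6 = (1788 - 7^2)/47 = 1739/47 = 37, a_6 = floor((42 + 7)/37) = 1.
  m_7 = 37*1 - 7 = 30, d_7 = (1788 - 30^2)/37 = 888/37 = 24, a_7 = floor((42 + 30)/24) = 3.
  m_8 = 24*3 - 30 = 42, d_8 = (1788 - 42^2)/24 = 24/24 = 1, a_8 = floor((42 + 42)/1) = 84.
  m_9 = 1*84 - 42 = 42, d_9 = (1788 - 42^2)/1 = 24/1 = 24: (m_9, d_9) = (m_1, d_1) = (42, 24), so from here the quotients repeat a_1, ..., a_8; the period length is 8.
So sqrt(1788) = [42; (3, 1, 1, 20, 1, 1, 3, 84)] with period length k = 8.
k is even, so the fundamental solution of x^2 - 1788y^2 = 1 is (p_{k-1}, q_{k-1}) = (p_7, q_7); compute convergents through index 7.
Convergents (p_i = a_i*p_{i-1} + p_{i-2}, q_i = a_i*q_{i-1} + q_{i-2} with p_{-2}=0, p_{-1}=1, q_{-2}=1, q_{-1}=0):
  i=0: a_0=42, p_0 = 42*1 + 0 = 42, q_0 = 42*0 + 1 = 1.
  i=1: a_1=3, p_1 = 3*42 + 1 = 127, q_1 = 3*1 + 0 = 3.
  i=2: a_2=1, p_2 = 1*127 + 42 = 169, q_2 = 1*3 + 1 = 4.
  i=3: a_3=1, p_3 = 1*169 + 127 = 296, q_3 = 1*4 + 3 = 7.
  i=4: a_4=20, p_4 = 20*296 + 169 = 6089, q_4 = 20*7 + 4 = 144.
  i=5: a_5=1, p_5 = 1*6089 + 296 = 6385, q_5 = 1*144 + 7 = 151.
  i=6: a_6=1, p_6 = 1*6385 + 6089 = 12474, q_6 = 1*151 + 144 = 295.
  i=7: a_7=3, p_7 = 3*12474 + 6385 = 43807, q_7 = 3*295 + 151 = 1036.
Check: 43807^2 - 1788*1036^2 = 1919053249 - 1919053248 = 1, so (x, y) = (43807, 1036) solves the equation, and by the theorem it is the least positive solution.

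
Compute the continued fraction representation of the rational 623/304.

[2; 20, 3, 1, 3]

Run the Euclidean algorithm on 623 and 304; the successive quotients are the partial quotients a_0, a_1, ... (each step inverts the fractional part left over by the previous one):
  623 = 2*304 + 15, so a_0 = 2.
  304 = 20*15 + 4, so a_1 = 20.
  15 = 3*4 + 3, so a_2 = 3.
  4 = 1*3 + 1, so a_3 = 1.
  3 = 3*1 + 0, so a_4 = 3.
The remainder reaches 0 after 5 divisions, so the expansion has 5 partial quotients, read off in order.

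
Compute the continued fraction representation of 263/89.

[2; 1, 21, 4]

Run the Euclidean algorithm on 263 and 89; the successive quotients are the partial quotients a_0, a_1, ... (each step inverts the fractional part left over by the previous one):
  263 = 2*89 + 85, so a_0 = 2.
  89 = 1*85 + 4, so a_1 = 1.
  85 = 21*4 + 1, so a_2 = 21.
  4 = 4*1 + 0, so a_3 = 4.
The remainder reaches 0 after 4 divisions, so the expansion has 4 partial quotients, read off in order.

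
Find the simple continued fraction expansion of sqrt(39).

[6; (4, 12)]

Write x_i = (sqrt(39) + m_i)/d_i with (m_0, d_0) = (0, 1). a_0 = floor(sqrt(39)) = 6, since 6^2 = 36 <= 39 < 49 = 7^2.
Iterate m_{i+1} = d_i*a_i - m_i, d_{i+1} = (39 - m_{i+1}^2)/d_i, a_{i+1} = floor((a_0 + m_{i+1})/d_{i+1}):
  m_1 = 1*6 - 0 = 6, d_1 = (39 - 6^2)/1 = 3/1 = 3, a_1 = floor((6 + 6)/3) = 4.
  m_2 = 3*4 - 6 = 6, d_2 = (39 - 6^2)/3 = 3/3 = 1, a_2 = floor((6 + 6)/1) = 12.
  m_3 = 1*12 - 6 = 6, d_3 = (39 - 6^2)/1 = 3/1 = 3: (m_3, d_3) = (m_1, d_1) = (6, 3), so from here the quotients repeat a_1, a_2; the period length is 2.
Hence the expansion of sqrt(39) is a_0 = 6 followed by the repeating block 4, 12 (period 2).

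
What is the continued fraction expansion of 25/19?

Run the Euclidean algorithm on 25 and 19; the successive quotients are the partial quotients a_0, a_1, ... (each step inverts the fractional part left over by the previous one):
  25 = 1*19 + 6, so a_0 = 1.
  19 = 3*6 + 1, so a_1 = 3.
  6 = 6*1 + 0, so a_2 = 6.
The remainder reaches 0 after 3 divisions, so the expansion has 3 partial quotients, read off in order.

[1; 3, 6]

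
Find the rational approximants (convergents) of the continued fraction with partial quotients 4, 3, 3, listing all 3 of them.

Using the convergent recurrence p_i = a_i*p_{i-1} + p_{i-2}, q_i = a_i*q_{i-1} + q_{i-2} with p_{-2}=0, p_{-1}=1, q_{-2}=1, q_{-1}=0:
  i=0: a_0=4, p_0 = 4*1 + 0 = 4, q_0 = 4*0 + 1 = 1.
  i=1: a_1=3, p_1 = 3*4 + 1 = 13, q_1 = 3*1 + 0 = 3.
  i=2: a_2=3, p_2 = 3*13 + 4 = 43, q_2 = 3*3 + 1 = 10.

4/1, 13/3, 43/10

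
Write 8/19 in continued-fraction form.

Run the Euclidean algorithm on 8 and 19; the successive quotients are the partial quotients a_0, a_1, ... (each step inverts the fractional part left over by the previous one):
  8 = 0*19 + 8, so a_0 = 0.
  19 = 2*8 + 3, so a_1 = 2.
  8 = 2*3 + 2, so a_2 = 2.
  3 = 1*2 + 1, so a_3 = 1.
  2 = 2*1 + 0, so a_4 = 2.
The remainder reaches 0 after 5 divisions, so the expansion has 5 partial quotients, read off in order.

[0; 2, 2, 1, 2]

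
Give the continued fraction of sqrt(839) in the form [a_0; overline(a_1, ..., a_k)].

[28; overline(1, 27, 1, 56)]

Write x_i = (sqrt(839) + m_i)/d_i with (m_0, d_0) = (0, 1). a_0 = floor(sqrt(839)) = 28, since 28^2 = 784 <= 839 < 841 = 29^2.
Iterate m_{i+1} = d_i*a_i - m_i, d_{i+1} = (839 - m_{i+1}^2)/d_i, a_{i+1} = floor((a_0 + m_{i+1})/d_{i+1}):
  m_1 = 1*28 - 0 = 28, d_1 = (839 - 28^2)/1 = 55/1 = 55, a_1 = floor((28 + 28)/55) = 1.
  m_2 = 55*1 - 28 = 27, d_2 = (839 - 27^2)/55 = 110/55 = 2, a_2 = floor((28 + 27)/2) = 27.
  m_3 = 2*27 - 27 = 27, d_3 = (839 - 27^2)/2 = 110/2 = 55, a_3 = floor((28 + 27)/55) = 1.
  m_4 = 55*1 - 27 = 28, d_4 = (839 - 28^2)/55 = 55/55 = 1, a_4 = floor((28 + 28)/1) = 56.
  m_5 = 1*56 - 28 = 28, d_5 = (839 - 28^2)/1 = 55/1 = 55: (m_5, d_5) = (m_1, d_1) = (28, 55), so from here the quotients repeat a_1, ..., a_4; the period length is 4.
Hence the expansion of sqrt(839) is a_0 = 28 followed by the repeating block 1, 27, 1, 56 (period 4).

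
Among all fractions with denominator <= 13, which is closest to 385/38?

Expand x = 385/38 as a continued fraction with the Euclidean algorithm:
  385 = 10*38 + 5, so a_0 = 10.
  38 = 7*5 + 3, so a_1 = 7.
  5 = 1*3 + 2, so a_2 = 1.
  3 = 1*2 + 1, so a_3 = 1.
  2 = 2*1 + 0, so a_4 = 2.
so x = [10; 7, 1, 1, 2].
Convergents (p_i = a_i*p_{i-1} + p_{i-2}, q_i = a_i*q_{i-1} + q_{i-2} with p_{-2}=0, p_{-1}=1, q_{-2}=1, q_{-1}=0), until the denominator exceeds 13:
  i=0: a_0=10, p_0 = 10*1 + 0 = 10, q_0 = 10*0 + 1 = 1.
  i=1: a_1=7, p_1 = 7*10 + 1 = 71, q_1 = 7*1 + 0 = 7.
  i=2: a_2=1, p_2 = 1*71 + 10 = 81, q_2 = 1*7 + 1 = 8.
  i=3: a_3=1, p_3 = 1*81 + 71 = 152, q_3 = 1*8 + 7 = 15.
q_3 = 15 > 13, so the last convergent with denominator <= 13 is p_2/q_2 = 81/8.
The closest fraction with denominator <= 13 is either p_2/q_2 or the intermediate fraction (k*p_2 + p_1)/(k*q_2 + q_1) with the largest k >= 1 whose denominator stays <= 13; these approach x as k grows, and every other convergent or intermediate fraction in range is farther away.
Largest k: floor((13 - q_1)/q_2) = floor((13 - 7)/8) = 0.
Since k = 0, no intermediate fraction beyond p_2/q_2 has denominator <= 13, so the convergent 81/8 is the closest (its error is |385*8 - 81*38|/(38*8) = 2/304).

81/8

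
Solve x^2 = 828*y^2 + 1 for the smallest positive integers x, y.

(x, y) = (1151, 40)

First expand sqrt(828) as a continued fraction. With x_i = (sqrt(828) + m_i)/d_i and (m_0, d_0) = (0, 1): a_0 = floor(sqrt(828)) = 28, since 28^2 = 784 <= 828 < 841 = 29^2.
Iterate m_{i+1} = d_i*a_i - m_i, d_{i+1} = (828 - m_{i+1}^2)/d_i, a_{i+1} = floor((a_0 + m_{i+1})/d_{i+1}):
  m_1 = 1*28 - 0 = 28, d_1 = (828 - 28^2)/1 = 44/1 = 44, a_1 = floor((28 + 28)/44) = 1.
  m_2 = 44*1 - 28 = 16, d_2 = (828 - 16^2)/44 = 572/44 = 13, a_2 = floor((28 + 16)/13) = 3.
  m_3 = 13*3 - 16 = 23, d_3 = (828 - 23^2)/13 = 299/13 = 23, a_3 = floor((28 + 23)/23) = 2.
  m_4 = 23*2 - 23 = 23, d_4 = (828 - 23^2)/23 = 299/23 = 13, a_4 = floor((28 + 23)/13) = 3.
  m_5 = 13*3 - 23 = 16, d_5 = (828 - 16^2)/13 = 572/13 = 44, a_5 = floor((28 + 16)/44) = 1.
  m_6 = 44*1 - 16 = 28, d_6 = (828 - 28^2)/44 = 44/44 = 1, a_6 = floor((28 + 28)/1) = 56.
  m_7 = 1*56 - 28 = 28, d_7 = (828 - 28^2)/1 = 44/1 = 44: (m_7, d_7) = (m_1, d_1) = (28, 44), so from here the quotients repeat a_1, ..., a_6; the period length is 6.
So sqrt(828) = [28; (1, 3, 2, 3, 1, 56)] with period length k = 6.
k is even, so the fundamental solution of x^2 - 828y^2 = 1 is (p_{k-1}, q_{k-1}) = (p_5, q_5); compute convergents through index 5.
Convergents (p_i = a_i*p_{i-1} + p_{i-2}, q_i = a_i*q_{i-1} + q_{i-2} with p_{-2}=0, p_{-1}=1, q_{-2}=1, q_{-1}=0):
  i=0: a_0=28, p_0 = 28*1 + 0 = 28, q_0 = 28*0 + 1 = 1.
  i=1: a_1=1, p_1 = 1*28 + 1 = 29, q_1 = 1*1 + 0 = 1.
  i=2: a_2=3, p_2 = 3*29 + 28 = 115, q_2 = 3*1 + 1 = 4.
  i=3: a_3=2, p_3 = 2*115 + 29 = 259, q_3 = 2*4 + 1 = 9.
  i=4: a_4=3, p_4 = 3*259 + 115 = 892, q_4 = 3*9 + 4 = 31.
  i=5: a_5=1, p_5 = 1*892 + 259 = 1151, q_5 = 1*31 + 9 = 40.
Check: 1151^2 - 828*40^2 = 1324801 - 1324800 = 1, so (x, y) = (1151, 40) solves the equation, and by the theorem it is the least positive solution.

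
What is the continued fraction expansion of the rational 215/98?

Run the Euclidean algorithm on 215 and 98; the successive quotients are the partial quotients a_0, a_1, ... (each step inverts the fractional part left over by the previous one):
  215 = 2*98 + 19, so a_0 = 2.
  98 = 5*19 + 3, so a_1 = 5.
  19 = 6*3 + 1, so a_2 = 6.
  3 = 3*1 + 0, so a_3 = 3.
The remainder reaches 0 after 4 divisions, so the expansion has 4 partial quotients, read off in order.

[2; 5, 6, 3]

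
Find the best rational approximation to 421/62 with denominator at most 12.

Expand x = 421/62 as a continued fraction with the Euclidean algorithm:
  421 = 6*62 + 49, so a_0 = 6.
  62 = 1*49 + 13, so a_1 = 1.
  49 = 3*13 + 10, so a_2 = 3.
  13 = 1*10 + 3, so a_3 = 1.
  10 = 3*3 + 1, so a_4 = 3.
  3 = 3*1 + 0, so a_5 = 3.
so x = [6; 1, 3, 1, 3, 3].
Convergents (p_i = a_i*p_{i-1} + p_{i-2}, q_i = a_i*q_{i-1} + q_{i-2} with p_{-2}=0, p_{-1}=1, q_{-2}=1, q_{-1}=0), until the denominator exceeds 12:
  i=0: a_0=6, p_0 = 6*1 + 0 = 6, q_0 = 6*0 + 1 = 1.
  i=1: a_1=1, p_1 = 1*6 + 1 = 7, q_1 = 1*1 + 0 = 1.
  i=2: a_2=3, p_2 = 3*7 + 6 = 27, q_2 = 3*1 + 1 = 4.
  i=3: a_3=1, p_3 = 1*27 + 7 = 34, q_3 = 1*4 + 1 = 5.
  i=4: a_4=3, p_4 = 3*34 + 27 = 129, q_4 = 3*5 + 4 = 19.
q_4 = 19 > 12, so the last convergent with denominator <= 12 is p_3/q_3 = 34/5.
The closest fraction with denominator <= 12 is either p_3/q_3 or the intermediate fraction (k*p_3 + p_2)/(k*q_3 + q_2) with the largest k >= 1 whose denominator stays <= 12; these approach x as k grows, and every other convergent or intermediate fraction in range is farther away.
Largest k: floor((12 - q_2)/q_3) = floor((12 - 4)/5) = 1.
That gives (1*34 + 27)/(1*5 + 4) = 61/9.
Compare the errors: |x - 34/5| = |421*5 - 34*62|/(62*5) = 3/310, and |x - 61/9| = |421*9 - 61*62|/(62*9) = 7/558.
Cross-multiplying, 3*558 = 1674 < 2170 = 7*310, so 3/310 is smaller: the convergent 34/5 is closer to x than 61/9.

34/5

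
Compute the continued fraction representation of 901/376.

[2; 2, 1, 1, 10, 7]

Run the Euclidean algorithm on 901 and 376; the successive quotients are the partial quotients a_0, a_1, ... (each step inverts the fractional part left over by the previous one):
  901 = 2*376 + 149, so a_0 = 2.
  376 = 2*149 + 78, so a_1 = 2.
  149 = 1*78 + 71, so a_2 = 1.
  78 = 1*71 + 7, so a_3 = 1.
  71 = 10*7 + 1, so a_4 = 10.
  7 = 7*1 + 0, so a_5 = 7.
The remainder reaches 0 after 6 divisions, so the expansion has 6 partial quotients, read off in order.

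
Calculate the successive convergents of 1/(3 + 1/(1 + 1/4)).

Using the convergent recurrence p_i = a_i*p_{i-1} + p_{i-2}, q_i = a_i*q_{i-1} + q_{i-2} with p_{-2}=0, p_{-1}=1, q_{-2}=1, q_{-1}=0:
  i=0: a_0=0, p_0 = 0*1 + 0 = 0, q_0 = 0*0 + 1 = 1.
  i=1: a_1=3, p_1 = 3*0 + 1 = 1, q_1 = 3*1 + 0 = 3.
  i=2: a_2=1, p_2 = 1*1 + 0 = 1, q_2 = 1*3 + 1 = 4.
  i=3: a_3=4, p_3 = 4*1 + 1 = 5, q_3 = 4*4 + 3 = 19.

0/1, 1/3, 1/4, 5/19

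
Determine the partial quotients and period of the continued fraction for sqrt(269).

Write x_i = (sqrt(269) + m_i)/d_i with (m_0, d_0) = (0, 1). a_0 = floor(sqrt(269)) = 16, since 16^2 = 256 <= 269 < 289 = 17^2.
Iterate m_{i+1} = d_i*a_i - m_i, d_{i+1} = (269 - m_{i+1}^2)/d_i, a_{i+1} = floor((a_0 + m_{i+1})/d_{i+1}):
  m_1 = 1*16 - 0 = 16, d_1 = (269 - 16^2)/1 = 13/1 = 13, a_1 = floor((16 + 16)/13) = 2.
  m_2 = 13*2 - 16 = 10, d_2 = (269 - 10^2)/13 = 169/13 = 13, a_2 = floor((16 + 10)/13) = 2.
  m_3 = 13*2 - 10 = 16, d_3 = (269 - 16^2)/13 = 13/13 = 1, a_3 = floor((16 + 16)/1) = 32.
  m_4 = 1*32 - 16 = 16, d_4 = (269 - 16^2)/1 = 13/1 = 13: (m_4, d_4) = (m_1, d_1) = (16, 13), so from here the quotients repeat a_1, ..., a_3; the period length is 3.
Hence the expansion of sqrt(269) is a_0 = 16 followed by the repeating block 2, 2, 32 (period 3).

[16; (2, 2, 32)]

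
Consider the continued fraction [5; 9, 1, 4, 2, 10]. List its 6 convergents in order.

Using the convergent recurrence p_i = a_i*p_{i-1} + p_{i-2}, q_i = a_i*q_{i-1} + q_{i-2} with p_{-2}=0, p_{-1}=1, q_{-2}=1, q_{-1}=0:
  i=0: a_0=5, p_0 = 5*1 + 0 = 5, q_0 = 5*0 + 1 = 1.
  i=1: a_1=9, p_1 = 9*5 + 1 = 46, q_1 = 9*1 + 0 = 9.
  i=2: a_2=1, p_2 = 1*46 + 5 = 51, q_2 = 1*9 + 1 = 10.
  i=3: a_3=4, p_3 = 4*51 + 46 = 250, q_3 = 4*10 + 9 = 49.
  i=4: a_4=2, p_4 = 2*250 + 51 = 551, q_4 = 2*49 + 10 = 108.
  i=5: a_5=10, p_5 = 10*551 + 250 = 5760, q_5 = 10*108 + 49 = 1129.

5/1, 46/9, 51/10, 250/49, 551/108, 5760/1129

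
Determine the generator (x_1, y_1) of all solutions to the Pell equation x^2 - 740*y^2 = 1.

First expand sqrt(740) as a continued fraction. With x_i = (sqrt(740) + m_i)/d_i and (m_0, d_0) = (0, 1): a_0 = floor(sqrt(740)) = 27, since 27^2 = 729 <= 740 < 784 = 28^2.
Iterate m_{i+1} = d_i*a_i - m_i, d_{i+1} = (740 - m_{i+1}^2)/d_i, a_{i+1} = floor((a_0 + m_{i+1})/d_{i+1}):
  m_1 = 1*27 - 0 = 27, d_1 = (740 - 27^2)/1 = 11/1 = 11, a_1 = floor((27 + 27)/11) = 4.
  m_2 = 11*4 - 27 = 17, d_2 = (740 - 17^2)/11 = 451/11 = 41, a_2 = floor((27 + 17)/41) = 1.
  m_3 = 41*1 - 17 = 24, d_3 = (740 - 24^2)/41 = 164/41 = 4, a_3 = floor((27 + 24)/4) = 12.
  m_4 = 4*12 - 24 = 24, d_4 = (740 - 24^2)/4 = 164/4 = 41, a_4 = floor((27 + 24)/41) = 1.
  m_5 = 41*1 - 24 = 17, d_5 = (740 - 17^2)/41 = 451/41 = 11, a_5 = floor((27 + 17)/11) = 4.
  m_6 = 11*4 - 17 = 27, d_6 = (740 - 27^2)/11 = 11/11 = 1, a_6 = floor((27 + 27)/1) = 54.
  m_7 = 1*54 - 27 = 27, d_7 = (740 - 27^2)/1 = 11/1 = 11: (m_7, d_7) = (m_1, d_1) = (27, 11), so from here the quotients repeat a_1, ..., a_6; the period length is 6.
So sqrt(740) = [27; (4, 1, 12, 1, 4, 54)] with period length k = 6.
k is even, so the fundamental solution of x^2 - 740y^2 = 1 is (p_{k-1}, q_{k-1}) = (p_5, q_5); compute convergents through index 5.
Convergents (p_i = a_i*p_{i-1} + p_{i-2}, q_i = a_i*q_{i-1} + q_{i-2} with p_{-2}=0, p_{-1}=1, q_{-2}=1, q_{-1}=0):
  i=0: a_0=27, p_0 = 27*1 + 0 = 27, q_0 = 27*0 + 1 = 1.
  i=1: a_1=4, p_1 = 4*27 + 1 = 109, q_1 = 4*1 + 0 = 4.
  i=2: a_2=1, p_2 = 1*109 + 27 = 136, q_2 = 1*4 + 1 = 5.
  i=3: a_3=12, p_3 = 12*136 + 109 = 1741, q_3 = 12*5 + 4 = 64.
  i=4: a_4=1, p_4 = 1*1741 + 136 = 1877, q_4 = 1*64 + 5 = 69.
  i=5: a_5=4, p_5 = 4*1877 + 1741 = 9249, q_5 = 4*69 + 64 = 340.
Check: 9249^2 - 740*340^2 = 85544001 - 85544000 = 1, so (x, y) = (9249, 340) solves the equation, and by the theorem it is the least positive solution.

(x, y) = (9249, 340)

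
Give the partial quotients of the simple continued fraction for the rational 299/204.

[1; 2, 6, 1, 3, 1, 2]

Run the Euclidean algorithm on 299 and 204; the successive quotients are the partial quotients a_0, a_1, ... (each step inverts the fractional part left over by the previous one):
  299 = 1*204 + 95, so a_0 = 1.
  204 = 2*95 + 14, so a_1 = 2.
  95 = 6*14 + 11, so a_2 = 6.
  14 = 1*11 + 3, so a_3 = 1.
  11 = 3*3 + 2, so a_4 = 3.
  3 = 1*2 + 1, so a_5 = 1.
  2 = 2*1 + 0, so a_6 = 2.
The remainder reaches 0 after 7 divisions, so the expansion has 7 partial quotients, read off in order.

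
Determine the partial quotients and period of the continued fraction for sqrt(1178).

Write x_i = (sqrt(1178) + m_i)/d_i with (m_0, d_0) = (0, 1). a_0 = floor(sqrt(1178)) = 34, since 34^2 = 1156 <= 1178 < 1225 = 35^2.
Iterate m_{i+1} = d_i*a_i - m_i, d_{i+1} = (1178 - m_{i+1}^2)/d_i, a_{i+1} = floor((a_0 + m_{i+1})/d_{i+1}):
  m_1 = 1*34 - 0 = 34, d_1 = (1178 - 34^2)/1 = 22/1 = 22, a_1 = floor((34 + 34)/22) = 3.
  m_2 = 22*3 - 34 = 32, d_2 = (1178 - 32^2)/22 = 154/22 = 7, a_2 = floor((34 + 32)/7) = 9.
  m_3 = 7*9 - 32 = 31, d_3 = (1178 - 31^2)/7 = 217/7 = 31, a_3 = floor((34 + 31)/31) = 2.
  m_4 = 31*2 - 31 = 31, d_4 = (1178 - 31^2)/31 = 217/31 = 7, a_4 = floor((34 + 31)/7) = 9.
  m_5 = 7*9 - 31 = 32, d_5 = (1178 - 32^2)/7 = 154/7 = 22, a_5 = floor((34 + 32)/22) = 3.
  m_6 = 22*3 - 32 = 34, d_6 = (1178 - 34^2)/22 = 22/22 = 1, a_6 = floor((34 + 34)/1) = 68.
  m_7 = 1*68 - 34 = 34, d_7 = (1178 - 34^2)/1 = 22/1 = 22: (m_7, d_7) = (m_1, d_1) = (34, 22), so from here the quotients repeat a_1, ..., a_6; the period length is 6.
Hence the expansion of sqrt(1178) is a_0 = 34 followed by the repeating block 3, 9, 2, 9, 3, 68 (period 6).

[34; (3, 9, 2, 9, 3, 68)]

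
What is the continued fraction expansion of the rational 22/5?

Run the Euclidean algorithm on 22 and 5; the successive quotients are the partial quotients a_0, a_1, ... (each step inverts the fractional part left over by the previous one):
  22 = 4*5 + 2, so a_0 = 4.
  5 = 2*2 + 1, so a_1 = 2.
  2 = 2*1 + 0, so a_2 = 2.
The remainder reaches 0 after 3 divisions, so the expansion has 3 partial quotients, read off in order.

[4; 2, 2]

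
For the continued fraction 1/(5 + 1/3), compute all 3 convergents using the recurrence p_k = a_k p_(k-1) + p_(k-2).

Using the convergent recurrence p_i = a_i*p_{i-1} + p_{i-2}, q_i = a_i*q_{i-1} + q_{i-2} with p_{-2}=0, p_{-1}=1, q_{-2}=1, q_{-1}=0:
  i=0: a_0=0, p_0 = 0*1 + 0 = 0, q_0 = 0*0 + 1 = 1.
  i=1: a_1=5, p_1 = 5*0 + 1 = 1, q_1 = 5*1 + 0 = 5.
  i=2: a_2=3, p_2 = 3*1 + 0 = 3, q_2 = 3*5 + 1 = 16.

0/1, 1/5, 3/16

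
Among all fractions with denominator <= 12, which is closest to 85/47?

Expand x = 85/47 as a continued fraction with the Euclidean algorithm:
  85 = 1*47 + 38, so a_0 = 1.
  47 = 1*38 + 9, so a_1 = 1.
  38 = 4*9 + 2, so a_2 = 4.
  9 = 4*2 + 1, so a_3 = 4.
  2 = 2*1 + 0, so a_4 = 2.
so x = [1; 1, 4, 4, 2].
Convergents (p_i = a_i*p_{i-1} + p_{i-2}, q_i = a_i*q_{i-1} + q_{i-2} with p_{-2}=0, p_{-1}=1, q_{-2}=1, q_{-1}=0), until the denominator exceeds 12:
  i=0: a_0=1, p_0 = 1*1 + 0 = 1, q_0 = 1*0 + 1 = 1.
  i=1: a_1=1, p_1 = 1*1 + 1 = 2, q_1 = 1*1 + 0 = 1.
  i=2: a_2=4, p_2 = 4*2 + 1 = 9, q_2 = 4*1 + 1 = 5.
  i=3: a_3=4, p_3 = 4*9 + 2 = 38, q_3 = 4*5 + 1 = 21.
q_3 = 21 > 12, so the last convergent with denominator <= 12 is p_2/q_2 = 9/5.
The closest fraction with denominator <= 12 is either p_2/q_2 or the intermediate fraction (k*p_2 + p_1)/(k*q_2 + q_1) with the largest k >= 1 whose denominator stays <= 12; these approach x as k grows, and every other convergent or intermediate fraction in range is farther away.
Largest k: floor((12 - q_1)/q_2) = floor((12 - 1)/5) = 2.
That gives (2*9 + 2)/(2*5 + 1) = 20/11.
Compare the errors: |x - 9/5| = |85*5 - 9*47|/(47*5) = 2/235, and |x - 20/11| = |85*11 - 20*47|/(47*11) = 5/517.
Cross-multiplying, 2*517 = 1034 < 1175 = 5*235, so 2/235 is smaller: the convergent 9/5 is closer to x than 20/11.

9/5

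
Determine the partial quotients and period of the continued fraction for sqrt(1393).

Write x_i = (sqrt(1393) + m_i)/d_i with (m_0, d_0) = (0, 1). a_0 = floor(sqrt(1393)) = 37, since 37^2 = 1369 <= 1393 < 1444 = 38^2.
Iterate m_{i+1} = d_i*a_i - m_i, d_{i+1} = (1393 - m_{i+1}^2)/d_i, a_{i+1} = floor((a_0 + m_{i+1})/d_{i+1}):
  m_1 = 1*37 - 0 = 37, d_1 = (1393 - 37^2)/1 = 24/1 = 24, a_1 = floor((37 + 37)/24) = 3.
  m_2 = 24*3 - 37 = 35, d_2 = (1393 - 35^2)/24 = 168/24 = 7, a_2 = floor((37 + 35)/7) = 10.
  m_3 = 7*10 - 35 = 35, d_3 = (1393 - 35^2)/7 = 168/7 = 24, a_3 = floor((37 + 35)/24) = 3.
  m_4 = 24*3 - 35 = 37, d_4 = (1393 - 37^2)/24 = 24/24 = 1, a_4 = floor((37 + 37)/1) = 74.
  m_5 = 1*74 - 37 = 37, d_5 = (1393 - 37^2)/1 = 24/1 = 24: (m_5, d_5) = (m_1, d_1) = (37, 24), so from here the quotients repeat a_1, ..., a_4; the period length is 4.
Hence the expansion of sqrt(1393) is a_0 = 37 followed by the repeating block 3, 10, 3, 74 (period 4).

[37; (3, 10, 3, 74)]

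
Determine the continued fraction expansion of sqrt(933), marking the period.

Write x_i = (sqrt(933) + m_i)/d_i with (m_0, d_0) = (0, 1). a_0 = floor(sqrt(933)) = 30, since 30^2 = 900 <= 933 < 961 = 31^2.
Iterate m_{i+1} = d_i*a_i - m_i, d_{i+1} = (933 - m_{i+1}^2)/d_i, a_{i+1} = floor((a_0 + m_{i+1})/d_{i+1}):
  m_1 = 1*30 - 0 = 30, d_1 = (933 - 30^2)/1 = 33/1 = 33, a_1 = floor((30 + 30)/33) = 1.
  m_2 = 33*1 - 30 = 3, d_2 = (933 - 3^2)/33 = 924/33 = 28, a_2 = floor((30 + 3)/28) = 1.
  m_3 = 28*1 - 3 = 25, d_3 = (933 - 25^2)/28 = 308/28 = 11, a_3 = floor((30 + 25)/11) = 5.
  m_4 = 11*5 - 25 = 30, d_4 = (933 - 30^2)/11 = 33/11 = 3, a_4 = floor((30 + 30)/3) = 20.
  m_5 = 3*20 - 30 = 30, d_5 = (933 - 30^2)/3 = 33/3 = 11, a_5 = floor((30 + 30)/11) = 5.
  m_6 = 11*5 - 30 = 25, d_6 = (933 - 25^2)/11 = 308/11 = 28, a_6 = floor((30 + 25)/28) = 1.
  m_7 = 28*1 - 25 = 3, d_7 = (933 - 3^2)/28 = 924/28 = 33, a_7 = floor((30 + 3)/33) = 1.
  m_8 = 33*1 - 3 = 30, d_8 = (933 - 30^2)/33 = 33/33 = 1, a_8 = floor((30 + 30)/1) = 60.
  m_9 = 1*60 - 30 = 30, d_9 = (933 - 30^2)/1 = 33/1 = 33: (m_9, d_9) = (m_1, d_1) = (30, 33), so from here the quotients repeat a_1, ..., a_8; the period length is 8.
Hence the expansion of sqrt(933) is a_0 = 30 followed by the repeating block 1, 1, 5, 20, 5, 1, 1, 60 (period 8).

[30; (1, 1, 5, 20, 5, 1, 1, 60)]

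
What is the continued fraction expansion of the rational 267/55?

Run the Euclidean algorithm on 267 and 55; the successive quotients are the partial quotients a_0, a_1, ... (each step inverts the fractional part left over by the previous one):
  267 = 4*55 + 47, so a_0 = 4.
  55 = 1*47 + 8, so a_1 = 1.
  47 = 5*8 + 7, so a_2 = 5.
  8 = 1*7 + 1, so a_3 = 1.
  7 = 7*1 + 0, so a_4 = 7.
The remainder reaches 0 after 5 divisions, so the expansion has 5 partial quotients, read off in order.

[4; 1, 5, 1, 7]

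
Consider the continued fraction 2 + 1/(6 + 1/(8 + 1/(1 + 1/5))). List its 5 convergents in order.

2/1, 13/6, 106/49, 119/55, 701/324

Using the convergent recurrence p_i = a_i*p_{i-1} + p_{i-2}, q_i = a_i*q_{i-1} + q_{i-2} with p_{-2}=0, p_{-1}=1, q_{-2}=1, q_{-1}=0:
  i=0: a_0=2, p_0 = 2*1 + 0 = 2, q_0 = 2*0 + 1 = 1.
  i=1: a_1=6, p_1 = 6*2 + 1 = 13, q_1 = 6*1 + 0 = 6.
  i=2: a_2=8, p_2 = 8*13 + 2 = 106, q_2 = 8*6 + 1 = 49.
  i=3: a_3=1, p_3 = 1*106 + 13 = 119, q_3 = 1*49 + 6 = 55.
  i=4: a_4=5, p_4 = 5*119 + 106 = 701, q_4 = 5*55 + 49 = 324.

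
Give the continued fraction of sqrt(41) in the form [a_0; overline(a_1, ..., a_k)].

Write x_i = (sqrt(41) + m_i)/d_i with (m_0, d_0) = (0, 1). a_0 = floor(sqrt(41)) = 6, since 6^2 = 36 <= 41 < 49 = 7^2.
Iterate m_{i+1} = d_i*a_i - m_i, d_{i+1} = (41 - m_{i+1}^2)/d_i, a_{i+1} = floor((a_0 + m_{i+1})/d_{i+1}):
  m_1 = 1*6 - 0 = 6, d_1 = (41 - 6^2)/1 = 5/1 = 5, a_1 = floor((6 + 6)/5) = 2.
  m_2 = 5*2 - 6 = 4, d_2 = (41 - 4^2)/5 = 25/5 = 5, a_2 = floor((6 + 4)/5) = 2.
  m_3 = 5*2 - 4 = 6, d_3 = (41 - 6^2)/5 = 5/5 = 1, a_3 = floor((6 + 6)/1) = 12.
  m_4 = 1*12 - 6 = 6, d_4 = (41 - 6^2)/1 = 5/1 = 5: (m_4, d_4) = (m_1, d_1) = (6, 5), so from here the quotients repeat a_1, ..., a_3; the period length is 3.
Hence the expansion of sqrt(41) is a_0 = 6 followed by the repeating block 2, 2, 12 (period 3).

[6; overline(2, 2, 12)]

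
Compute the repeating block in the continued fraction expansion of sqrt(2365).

[48; (1, 1, 1, 2, 2, 8, 2, 2, 1, 1, 1, 96)]

Write x_i = (sqrt(2365) + m_i)/d_i with (m_0, d_0) = (0, 1). a_0 = floor(sqrt(2365)) = 48, since 48^2 = 2304 <= 2365 < 2401 = 49^2.
Iterate m_{i+1} = d_i*a_i - m_i, d_{i+1} = (2365 - m_{i+1}^2)/d_i, a_{i+1} = floor((a_0 + m_{i+1})/d_{i+1}):
  m_1 = 1*48 - 0 = 48, d_1 = (2365 - 48^2)/1 = 61/1 = 61, a_1 = floor((48 + 48)/61) = 1.
  m_2 = 61*1 - 48 = 13, d_2 = (2365 - 13^2)/61 = 2196/61 = 36, a_2 = floor((48 + 13)/36) = 1.
  m_3 = 36*1 - 13 = 23, d_3 = (2365 - 23^2)/36 = 1836/36 = 51, a_3 = floor((48 + 23)/51) = 1.
  m_4 = 51*1 - 23 = 28, d_4 = (2365 - 28^2)/51 = 1581/51 = 31, a_4 = floor((48 + 28)/31) = 2.
  m_5 = 31*2 - 28 = 34, d_5 = (2365 - 34^2)/31 = 1209/31 = 39, a_5 = floor((48 + 34)/39) = 2.
  m_6 = 39*2 - 34 = 44, d_6 = (2365 - 44^2)/39 = 429/39 = 11, a_6 = floor((48 + 44)/11) = 8.
  m_7 = 11*8 - 44 = 44, d_7 = (2365 - 44^2)/11 = 429/11 = 39, a_7 = floor((48 + 44)/39) = 2.
  m_8 = 39*2 - 44 = 34, d_8 = (2365 - 34^2)/39 = 1209/39 = 31, a_8 = floor((48 + 34)/31) = 2.
  m_9 = 31*2 - 34 = 28, d_9 = (2365 - 28^2)/31 = 1581/31 = 51, a_9 = floor((48 + 28)/51) = 1.
  m_10 = 51*1 - 28 = 23, d_10 = (2365 - 23^2)/51 = 1836/51 = 36, a_10 = floor((48 + 23)/36) = 1.
  m_11 = 36*1 - 23 = 13, d_11 = (2365 - 13^2)/36 = 2196/36 = 61, a_11 = floor((48 + 13)/61) = 1.
  m_12 = 61*1 - 13 = 48, d_12 = (2365 - 48^2)/61 = 61/61 = 1, a_12 = floor((48 + 48)/1) = 96.
  m_13 = 1*96 - 48 = 48, d_13 = (2365 - 48^2)/1 = 61/1 = 61: (m_13, d_13) = (m_1, d_1) = (48, 61), so from here the quotients repeat a_1, ..., a_12; the period length is 12.
Hence the expansion of sqrt(2365) is a_0 = 48 followed by the repeating block 1, 1, 1, 2, 2, 8, 2, 2, 1, 1, 1, 96 (period 12).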